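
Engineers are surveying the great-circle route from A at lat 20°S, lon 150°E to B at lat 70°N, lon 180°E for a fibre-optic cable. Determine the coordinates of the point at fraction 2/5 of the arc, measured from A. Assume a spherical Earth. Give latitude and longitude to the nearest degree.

≈ lat 16°N, lon 156°E

The haversine formula gives a central angle δ ≈ 1.614 rad (92.5°) between the endpoints.
Interpolate at f = 2/5 with slerp weights a = sin((1−f)δ)/sin δ ≈ 0.825, b = sin(fδ)/sin δ ≈ 0.602.
p = a·p₁ + b·p₂ ≈ (-0.877, 0.387, 0.284); φ = arcsin(p_z) ≈ 16.49°, λ = atan2(p_y, p_x) ≈ 156.17°.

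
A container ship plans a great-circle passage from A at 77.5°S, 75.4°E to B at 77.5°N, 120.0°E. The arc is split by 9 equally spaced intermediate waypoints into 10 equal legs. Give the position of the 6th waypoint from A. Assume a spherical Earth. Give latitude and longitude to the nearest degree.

≈ 16°N, 99°E

From cos δ = sin φ₁ sin φ₂ + cos φ₁ cos φ₂ cos Δλ, the central angle is δ ≈ 2.738 rad (156.9°).
Interpolate at f = 6/10 with slerp weights a = sin((1−f)δ)/sin δ ≈ 2.266, b = sin(fδ)/sin δ ≈ 2.542.
p = a·p₁ + b·p₂ ≈ (-0.151, 0.951, 0.269); φ = arcsin(p_z) ≈ 15.63°, λ = atan2(p_y, p_x) ≈ 99.05°.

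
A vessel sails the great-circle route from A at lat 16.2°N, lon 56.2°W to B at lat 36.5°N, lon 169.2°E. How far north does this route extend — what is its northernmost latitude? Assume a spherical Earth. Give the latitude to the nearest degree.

The great circle lies in the plane with unit normal n̂ = (p₁ × p₂)/|p₁ × p₂|.
Here n̂_z ≈ -0.593; the vertex latitude is φ_max = arccos|n̂_z| ≈ 53.6°.

≈ 54°N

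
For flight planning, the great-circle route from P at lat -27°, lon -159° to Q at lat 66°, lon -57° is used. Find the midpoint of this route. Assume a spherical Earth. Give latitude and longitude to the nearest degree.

Convert each endpoint to a unit vector on the sphere (x = cos φ cos λ, y = cos φ sin λ, z = sin φ).
The central angle between the endpoints is δ = arccos(p₁·p₂) ≈ 2.083 rad (119.3°).
Interpolate at f = 1/2 with slerp weights a = sin((1−f)δ)/sin δ ≈ 0.990, b = sin(fδ)/sin δ ≈ 0.990.
p = a·p₁ + b·p₂ ≈ (-0.604, -0.654, 0.455); φ = arcsin(p_z) ≈ 27.07°, λ = atan2(p_y, p_x) ≈ -132.74°.

≈ lat 27°, lon -133°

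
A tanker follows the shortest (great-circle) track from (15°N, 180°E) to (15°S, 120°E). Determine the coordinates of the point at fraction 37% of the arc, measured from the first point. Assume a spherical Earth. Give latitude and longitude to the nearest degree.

≈ (4°N, 158°E)

From cos δ = sin φ₁ sin φ₂ + cos φ₁ cos φ₂ cos Δλ, the central angle is δ ≈ 1.160 rad (66.5°).
Interpolate at f = 0.37 with slerp weights a = sin((1−f)δ)/sin δ ≈ 0.728, b = sin(fδ)/sin δ ≈ 0.454.
p = a·p₁ + b·p₂ ≈ (-0.922, 0.380, 0.071); φ = arcsin(p_z) ≈ 4.07°, λ = atan2(p_y, p_x) ≈ 157.63°.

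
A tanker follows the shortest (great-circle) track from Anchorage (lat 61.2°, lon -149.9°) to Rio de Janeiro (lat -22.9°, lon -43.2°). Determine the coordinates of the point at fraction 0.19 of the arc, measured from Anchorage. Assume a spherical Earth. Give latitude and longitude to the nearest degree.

Convert each endpoint to a unit vector on the sphere (x = cos φ cos λ, y = cos φ sin λ, z = sin φ).
The central angle between the endpoints is δ = arccos(p₁·p₂) ≈ 2.058 rad (117.9°).
Interpolate at f = 0.19 with slerp weights a = sin((1−f)δ)/sin δ ≈ 1.127, b = sin(fδ)/sin δ ≈ 0.431.
p = a·p₁ + b·p₂ ≈ (-0.180, -0.544, 0.819); φ = arcsin(p_z) ≈ 55.02°, λ = atan2(p_y, p_x) ≈ -108.28°.

≈ lat 55°, lon -108°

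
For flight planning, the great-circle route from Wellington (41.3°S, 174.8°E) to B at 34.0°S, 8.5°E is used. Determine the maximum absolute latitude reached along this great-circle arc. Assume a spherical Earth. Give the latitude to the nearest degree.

≈ 81°S

The great circle lies in the plane with unit normal n̂ = (p₁ × p₂)/|p₁ × p₂|.
Here n̂_z ≈ -0.152; the vertex latitude is φ_max = arccos|n̂_z| ≈ 81.3°.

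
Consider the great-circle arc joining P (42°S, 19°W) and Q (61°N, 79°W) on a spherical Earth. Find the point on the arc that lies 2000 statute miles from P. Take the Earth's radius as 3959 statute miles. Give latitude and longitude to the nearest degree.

≈ (15°S, 32°W)

Write both endpoints as unit vectors p₁, p₂ with components (cos φ cos λ, cos φ sin λ, sin φ).
The central angle between the endpoints is δ = arccos(p₁·p₂) ≈ 1.988 rad (113.9°). The total great-circle distance is δ·R ≈ 1.988 × 3959 ≈ 7870 mi, so the target fraction is f = 2000/7870 ≈ 0.254.
Interpolate at f ≈ 0.254 with slerp weights a = sin((1−f)δ)/sin δ ≈ 1.090, b = sin(fδ)/sin δ ≈ 0.529.
p = a·p₁ + b·p₂ ≈ (0.815, -0.516, -0.266); φ = arcsin(p_z) ≈ -15.43°, λ = atan2(p_y, p_x) ≈ -32.33°.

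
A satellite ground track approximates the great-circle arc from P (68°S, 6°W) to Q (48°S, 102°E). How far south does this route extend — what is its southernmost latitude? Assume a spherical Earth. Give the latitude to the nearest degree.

≈ 72°S

The great circle lies in the plane with unit normal n̂ = (p₁ × p₂)/|p₁ × p₂|.
Here n̂_z ≈ +0.301; the vertex latitude is φ_max = arccos|n̂_z| ≈ 72.5°.
Check via Clairaut: cos φ_max = |cos φ₁| · sin C = cos(68.0°)·sin(126.5°) ≈ 0.301, again giving ≈ 72.5°.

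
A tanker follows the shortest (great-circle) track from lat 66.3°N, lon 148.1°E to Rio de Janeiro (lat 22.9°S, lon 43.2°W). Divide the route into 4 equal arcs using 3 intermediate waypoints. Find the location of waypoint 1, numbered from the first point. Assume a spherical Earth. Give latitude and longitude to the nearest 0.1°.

≈ lat 77.5°N, lon 73.9°W

Convert each endpoint to a unit vector on the sphere (x = cos φ cos λ, y = cos φ sin λ, z = sin φ).
The central angle between the endpoints is δ = arccos(p₁·p₂) ≈ 2.374 rad (136.0°).
Interpolate at f = 1/4 with slerp weights a = sin((1−f)δ)/sin δ ≈ 1.408, b = sin(fδ)/sin δ ≈ 0.805.
p = a·p₁ + b·p₂ ≈ (0.060, -0.209, 0.976); φ = arcsin(p_z) ≈ 77.46°, λ = atan2(p_y, p_x) ≈ -73.93°.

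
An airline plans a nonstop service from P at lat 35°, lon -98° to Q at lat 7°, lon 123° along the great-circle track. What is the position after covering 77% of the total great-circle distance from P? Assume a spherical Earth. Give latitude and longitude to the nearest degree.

≈ lat 28°, lon 143°

Convert each endpoint to a unit vector on the sphere (x = cos φ cos λ, y = cos φ sin λ, z = sin φ).
The central angle between the endpoints is δ = arccos(p₁·p₂) ≈ 2.146 rad (122.9°).
Interpolate at f = 0.77 with slerp weights a = sin((1−f)δ)/sin δ ≈ 0.564, b = sin(fδ)/sin δ ≈ 1.188.
p = a·p₁ + b·p₂ ≈ (-0.706, 0.531, 0.468); φ = arcsin(p_z) ≈ 27.94°, λ = atan2(p_y, p_x) ≈ 143.08°.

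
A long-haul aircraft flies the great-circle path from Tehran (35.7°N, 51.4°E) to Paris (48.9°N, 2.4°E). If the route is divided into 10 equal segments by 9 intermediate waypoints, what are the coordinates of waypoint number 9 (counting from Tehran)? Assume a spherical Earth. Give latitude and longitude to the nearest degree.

Convert each endpoint to a unit vector on the sphere (x = cos φ cos λ, y = cos φ sin λ, z = sin φ).
The central angle between the endpoints is δ = arccos(p₁·p₂) ≈ 0.660 rad (37.8°).
Interpolate at f = 9/10 with slerp weights a = sin((1−f)δ)/sin δ ≈ 0.108, b = sin(fδ)/sin δ ≈ 0.913.
p = a·p₁ + b·p₂ ≈ (0.654, 0.093, 0.751); φ = arcsin(p_z) ≈ 48.65°, λ = atan2(p_y, p_x) ≈ 8.13°.

≈ 49°N, 8°E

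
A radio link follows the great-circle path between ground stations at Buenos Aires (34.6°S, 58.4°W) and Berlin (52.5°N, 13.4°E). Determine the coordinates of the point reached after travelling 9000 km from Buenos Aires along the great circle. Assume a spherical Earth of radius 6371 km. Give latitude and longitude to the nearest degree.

Write both endpoints as unit vectors p₁, p₂ with components (cos φ cos λ, cos φ sin λ, sin φ).
The central angle between the endpoints is δ = arccos(p₁·p₂) ≈ 1.869 rad (107.1°). The total great-circle distance is δ·R ≈ 1.869 × 6371 ≈ 11909 km, so the target fraction is f = 9000/11909 ≈ 0.756.
Interpolate at f ≈ 0.756 with slerp weights a = sin((1−f)δ)/sin δ ≈ 0.461, b = sin(fδ)/sin δ ≈ 1.033.
p = a·p₁ + b·p₂ ≈ (0.811, -0.178, 0.558); φ = arcsin(p_z) ≈ 33.90°, λ = atan2(p_y, p_x) ≈ -12.36°.

≈ 34°N, 12°W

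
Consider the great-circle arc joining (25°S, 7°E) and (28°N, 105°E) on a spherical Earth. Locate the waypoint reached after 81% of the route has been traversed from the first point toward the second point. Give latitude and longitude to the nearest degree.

≈ (20°N, 84°E)

Convert each endpoint to a unit vector on the sphere (x = cos φ cos λ, y = cos φ sin λ, z = sin φ).
The central angle between the endpoints is δ = arccos(p₁·p₂) ≈ 1.886 rad (108.0°).
Interpolate at f = 0.81 with slerp weights a = sin((1−f)δ)/sin δ ≈ 0.369, b = sin(fδ)/sin δ ≈ 1.051.
p = a·p₁ + b·p₂ ≈ (0.092, 0.937, 0.337); φ = arcsin(p_z) ≈ 19.72°, λ = atan2(p_y, p_x) ≈ 84.41°.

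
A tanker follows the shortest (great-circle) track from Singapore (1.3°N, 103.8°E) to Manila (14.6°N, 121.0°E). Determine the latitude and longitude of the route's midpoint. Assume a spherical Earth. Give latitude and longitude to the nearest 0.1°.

Write both endpoints as unit vectors p₁, p₂ with components (cos φ cos λ, cos φ sin λ, sin φ).
The central angle between the endpoints is δ = arccos(p₁·p₂) ≈ 0.377 rad (21.6°).
Interpolate at f = 1/2 with slerp weights a = sin((1−f)δ)/sin δ ≈ 0.509, b = sin(fδ)/sin δ ≈ 0.509.
p = a·p₁ + b·p₂ ≈ (-0.375, 0.916, 0.140); φ = arcsin(p_z) ≈ 8.04°, λ = atan2(p_y, p_x) ≈ 112.26°.

≈ 8.0°N, 112.3°E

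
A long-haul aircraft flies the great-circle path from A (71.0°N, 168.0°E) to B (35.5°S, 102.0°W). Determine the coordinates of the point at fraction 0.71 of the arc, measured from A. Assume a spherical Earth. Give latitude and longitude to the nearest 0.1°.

Convert each endpoint to a unit vector on the sphere (x = cos φ cos λ, y = cos φ sin λ, z = sin φ).
The central angle between the endpoints is δ = arccos(p₁·p₂) ≈ 2.152 rad (123.3°).
Interpolate at f = 0.71 with slerp weights a = sin((1−f)δ)/sin δ ≈ 0.699, b = sin(fδ)/sin δ ≈ 1.195.
p = a·p₁ + b·p₂ ≈ (-0.425, -0.905, -0.033); φ = arcsin(p_z) ≈ -1.90°, λ = atan2(p_y, p_x) ≈ -115.16°.

≈ (1.9°S, 115.2°W)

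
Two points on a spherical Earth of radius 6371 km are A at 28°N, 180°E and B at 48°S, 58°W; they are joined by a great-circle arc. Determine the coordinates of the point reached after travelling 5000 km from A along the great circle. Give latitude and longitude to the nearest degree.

Write both endpoints as unit vectors p₁, p₂ with components (cos φ cos λ, cos φ sin λ, sin φ).
The central angle between the endpoints is δ = arccos(p₁·p₂) ≈ 2.294 rad (131.4°). The total great-circle distance is δ·R ≈ 2.294 × 6371 ≈ 14617 km, so the target fraction is f = 5000/14617 ≈ 0.342.
Interpolate at f ≈ 0.342 with slerp weights a = sin((1−f)δ)/sin δ ≈ 1.332, b = sin(fδ)/sin δ ≈ 0.943.
p = a·p₁ + b·p₂ ≈ (-0.841, -0.535, -0.075); φ = arcsin(p_z) ≈ -4.33°, λ = atan2(p_y, p_x) ≈ -147.55°.

≈ 4°S, 148°W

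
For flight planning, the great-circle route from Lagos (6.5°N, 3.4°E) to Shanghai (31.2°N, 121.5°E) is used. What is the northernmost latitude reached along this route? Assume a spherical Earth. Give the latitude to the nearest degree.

≈ 37°N

The great circle lies in the plane with unit normal n̂ = (p₁ × p₂)/|p₁ × p₂|.
Here n̂_z ≈ +0.798; the vertex latitude is φ_max = arccos|n̂_z| ≈ 37.1°.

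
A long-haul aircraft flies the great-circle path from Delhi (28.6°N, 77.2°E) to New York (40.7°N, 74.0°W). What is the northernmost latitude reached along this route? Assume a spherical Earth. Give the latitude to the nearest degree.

The great circle lies in the plane with unit normal n̂ = (p₁ × p₂)/|p₁ × p₂|.
Here n̂_z ≈ -0.333; the vertex latitude is φ_max = arccos|n̂_z| ≈ 70.5°.
Check via Clairaut: cos φ_max = |cos φ₁| · sin C = cos(28.6°)·sin(22.3°) ≈ 0.333, again giving ≈ 70.5°.

≈ 71°N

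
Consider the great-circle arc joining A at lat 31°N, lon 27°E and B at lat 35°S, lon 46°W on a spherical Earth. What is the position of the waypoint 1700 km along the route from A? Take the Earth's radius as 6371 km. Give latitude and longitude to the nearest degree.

From cos δ = sin φ₁ sin φ₂ + cos φ₁ cos φ₂ cos Δλ, the central angle is δ ≈ 1.661 rad (95.2°). The total great-circle distance is δ·R ≈ 1.661 × 6371 ≈ 10583 km, so the target fraction is f = 1700/10583 ≈ 0.161.
Interpolate at f ≈ 0.161 with slerp weights a = sin((1−f)δ)/sin δ ≈ 0.988, b = sin(fδ)/sin δ ≈ 0.265.
p = a·p₁ + b·p₂ ≈ (0.906, 0.229, 0.357); φ = arcsin(p_z) ≈ 20.93°, λ = atan2(p_y, p_x) ≈ 14.17°.

≈ lat 21°N, lon 14°E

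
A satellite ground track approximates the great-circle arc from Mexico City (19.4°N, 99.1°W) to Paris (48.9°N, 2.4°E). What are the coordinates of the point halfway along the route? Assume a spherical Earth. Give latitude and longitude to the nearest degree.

≈ 46°N, 61°W

Write both endpoints as unit vectors p₁, p₂ with components (cos φ cos λ, cos φ sin λ, sin φ).
The central angle between the endpoints is δ = arccos(p₁·p₂) ≈ 1.444 rad (82.7°).
Interpolate at f = 1/2 with slerp weights a = sin((1−f)δ)/sin δ ≈ 0.666, b = sin(fδ)/sin δ ≈ 0.666.
p = a·p₁ + b·p₂ ≈ (0.338, -0.602, 0.723); φ = arcsin(p_z) ≈ 46.33°, λ = atan2(p_y, p_x) ≈ -60.68°.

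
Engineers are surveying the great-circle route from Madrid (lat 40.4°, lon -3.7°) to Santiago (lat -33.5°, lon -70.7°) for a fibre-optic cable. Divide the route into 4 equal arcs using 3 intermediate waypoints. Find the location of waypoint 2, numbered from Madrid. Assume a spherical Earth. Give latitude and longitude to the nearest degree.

Convert each endpoint to a unit vector on the sphere (x = cos φ cos λ, y = cos φ sin λ, z = sin φ).
The central angle between the endpoints is δ = arccos(p₁·p₂) ≈ 1.681 rad (96.3°).
Interpolate at f = 2/4 with slerp weights a = sin((1−f)δ)/sin δ ≈ 0.749, b = sin(fδ)/sin δ ≈ 0.749.
p = a·p₁ + b·p₂ ≈ (0.776, -0.627, 0.072); φ = arcsin(p_z) ≈ 4.13°, λ = atan2(p_y, p_x) ≈ -38.92°.

≈ lat 4°, lon -39°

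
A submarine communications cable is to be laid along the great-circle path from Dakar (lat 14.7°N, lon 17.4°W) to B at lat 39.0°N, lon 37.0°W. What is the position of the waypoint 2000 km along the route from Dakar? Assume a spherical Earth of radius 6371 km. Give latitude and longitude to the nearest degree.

Convert each endpoint to a unit vector on the sphere (x = cos φ cos λ, y = cos φ sin λ, z = sin φ).
The central angle between the endpoints is δ = arccos(p₁·p₂) ≈ 0.520 rad (29.8°). The total great-circle distance is δ·R ≈ 0.520 × 6371 ≈ 3313 km, so the target fraction is f = 2000/3313 ≈ 0.604.
Interpolate at f ≈ 0.604 with slerp weights a = sin((1−f)δ)/sin δ ≈ 0.412, b = sin(fδ)/sin δ ≈ 0.622.
p = a·p₁ + b·p₂ ≈ (0.766, -0.410, 0.496); φ = arcsin(p_z) ≈ 29.71°, λ = atan2(p_y, p_x) ≈ -28.15°.

≈ lat 30°N, lon 28°W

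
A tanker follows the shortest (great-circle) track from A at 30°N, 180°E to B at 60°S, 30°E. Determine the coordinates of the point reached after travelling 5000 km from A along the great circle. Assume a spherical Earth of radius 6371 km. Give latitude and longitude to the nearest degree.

≈ 12°S, 162°E

Convert each endpoint to a unit vector on the sphere (x = cos φ cos λ, y = cos φ sin λ, z = sin φ).
The central angle between the endpoints is δ = arccos(p₁·p₂) ≈ 2.512 rad (143.9°). The total great-circle distance is δ·R ≈ 2.512 × 6371 ≈ 16001 km, so the target fraction is f = 5000/16001 ≈ 0.312.
Interpolate at f ≈ 0.312 with slerp weights a = sin((1−f)δ)/sin δ ≈ 1.677, b = sin(fδ)/sin δ ≈ 1.199.
p = a·p₁ + b·p₂ ≈ (-0.933, 0.300, -0.200); φ = arcsin(p_z) ≈ -11.56°, λ = atan2(p_y, p_x) ≈ 162.18°.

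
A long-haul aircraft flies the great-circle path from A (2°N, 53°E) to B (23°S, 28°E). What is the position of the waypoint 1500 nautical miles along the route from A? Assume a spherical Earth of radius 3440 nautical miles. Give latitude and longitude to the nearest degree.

≈ (16°S, 36°E)

The haversine formula gives a central angle δ ≈ 0.609 rad (34.9°) between the endpoints. The total great-circle distance is δ·R ≈ 0.609 × 3440 ≈ 2096 nmi, so the target fraction is f = 1500/2096 ≈ 0.716.
Interpolate at f ≈ 0.716 with slerp weights a = sin((1−f)δ)/sin δ ≈ 0.301, b = sin(fδ)/sin δ ≈ 0.738.
p = a·p₁ + b·p₂ ≈ (0.781, 0.559, -0.278); φ = arcsin(p_z) ≈ -16.14°, λ = atan2(p_y, p_x) ≈ 35.61°.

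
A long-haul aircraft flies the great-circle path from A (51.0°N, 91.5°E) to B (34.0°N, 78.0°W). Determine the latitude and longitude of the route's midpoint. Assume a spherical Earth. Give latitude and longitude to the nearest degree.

≈ (80°N, 49°W)

Convert each endpoint to a unit vector on the sphere (x = cos φ cos λ, y = cos φ sin λ, z = sin φ).
The central angle between the endpoints is δ = arccos(p₁·p₂) ≈ 1.649 rad (94.5°).
Interpolate at f = 1/2 with slerp weights a = sin((1−f)δ)/sin δ ≈ 0.737, b = sin(fδ)/sin δ ≈ 0.737.
p = a·p₁ + b·p₂ ≈ (0.115, -0.134, 0.984); φ = arcsin(p_z) ≈ 79.84°, λ = atan2(p_y, p_x) ≈ -49.39°.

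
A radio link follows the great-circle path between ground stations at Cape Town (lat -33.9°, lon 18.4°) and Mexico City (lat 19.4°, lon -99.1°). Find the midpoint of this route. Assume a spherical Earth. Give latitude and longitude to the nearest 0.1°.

≈ lat -13.7°, lon -46.4°

The haversine formula gives a central angle δ ≈ 2.149 rad (123.1°) between the endpoints.
Interpolate at f = 1/2 with slerp weights a = sin((1−f)δ)/sin δ ≈ 1.050, b = sin(fδ)/sin δ ≈ 1.050.
p = a·p₁ + b·p₂ ≈ (0.671, -0.703, -0.237); φ = arcsin(p_z) ≈ -13.71°, λ = atan2(p_y, p_x) ≈ -46.36°.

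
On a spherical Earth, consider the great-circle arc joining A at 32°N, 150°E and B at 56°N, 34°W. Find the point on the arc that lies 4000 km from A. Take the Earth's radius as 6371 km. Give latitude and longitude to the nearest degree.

The haversine formula gives a central angle δ ≈ 1.605 rad (91.9°) between the endpoints. The total great-circle distance is δ·R ≈ 1.605 × 6371 ≈ 10223 km, so the target fraction is f = 4000/10223 ≈ 0.391.
Interpolate at f ≈ 0.391 with slerp weights a = sin((1−f)δ)/sin δ ≈ 0.829, b = sin(fδ)/sin δ ≈ 0.588.
p = a·p₁ + b·p₂ ≈ (-0.336, 0.168, 0.927); φ = arcsin(p_z) ≈ 67.91°, λ = atan2(p_y, p_x) ≈ 153.50°.

≈ 68°N, 153°E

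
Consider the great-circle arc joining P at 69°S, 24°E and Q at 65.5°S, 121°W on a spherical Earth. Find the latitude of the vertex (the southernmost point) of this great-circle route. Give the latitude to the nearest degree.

≈ 83°S

The great circle lies in the plane with unit normal n̂ = (p₁ × p₂)/|p₁ × p₂|.
Here n̂_z ≈ -0.124; the vertex latitude is φ_max = arccos|n̂_z| ≈ 82.9°.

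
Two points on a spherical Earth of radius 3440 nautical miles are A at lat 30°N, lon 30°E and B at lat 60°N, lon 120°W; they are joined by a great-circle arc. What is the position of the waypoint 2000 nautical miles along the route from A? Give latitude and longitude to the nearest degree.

≈ lat 61°N, lon 13°E

Convert each endpoint to a unit vector on the sphere (x = cos φ cos λ, y = cos φ sin λ, z = sin φ).
The central angle between the endpoints is δ = arccos(p₁·p₂) ≈ 1.513 rad (86.7°). The total great-circle distance is δ·R ≈ 1.513 × 3440 ≈ 5204 nmi, so the target fraction is f = 2000/5204 ≈ 0.384.
Interpolate at f ≈ 0.384 with slerp weights a = sin((1−f)δ)/sin δ ≈ 0.804, b = sin(fδ)/sin δ ≈ 0.550.
p = a·p₁ + b·p₂ ≈ (0.465, 0.110, 0.878); φ = arcsin(p_z) ≈ 61.44°, λ = atan2(p_y, p_x) ≈ 13.28°.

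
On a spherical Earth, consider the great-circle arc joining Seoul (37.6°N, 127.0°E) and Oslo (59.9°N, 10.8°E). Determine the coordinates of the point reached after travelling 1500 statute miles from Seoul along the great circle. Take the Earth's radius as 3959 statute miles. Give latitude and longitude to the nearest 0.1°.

≈ (55.5°N, 108.7°E)

Write both endpoints as unit vectors p₁, p₂ with components (cos φ cos λ, cos φ sin λ, sin φ).
The central angle between the endpoints is δ = arccos(p₁·p₂) ≈ 1.211 rad (69.4°). The total great-circle distance is δ·R ≈ 1.211 × 3959 ≈ 4793 mi, so the target fraction is f = 1500/4793 ≈ 0.313.
Interpolate at f ≈ 0.313 with slerp weights a = sin((1−f)δ)/sin δ ≈ 0.790, b = sin(fδ)/sin δ ≈ 0.395.
p = a·p₁ + b·p₂ ≈ (-0.182, 0.537, 0.824); φ = arcsin(p_z) ≈ 55.47°, λ = atan2(p_y, p_x) ≈ 108.71°.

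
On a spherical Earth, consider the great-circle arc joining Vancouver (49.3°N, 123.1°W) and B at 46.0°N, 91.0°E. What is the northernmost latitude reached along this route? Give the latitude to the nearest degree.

The great circle lies in the plane with unit normal n̂ = (p₁ × p₂)/|p₁ × p₂|.
Here n̂_z ≈ -0.258; the vertex latitude is φ_max = arccos|n̂_z| ≈ 75.1°.
Check via Clairaut: cos φ_max = |cos φ₁| · sin C = cos(49.3°)·sin(23.3°) ≈ 0.258, again giving ≈ 75.1°.

≈ 75°N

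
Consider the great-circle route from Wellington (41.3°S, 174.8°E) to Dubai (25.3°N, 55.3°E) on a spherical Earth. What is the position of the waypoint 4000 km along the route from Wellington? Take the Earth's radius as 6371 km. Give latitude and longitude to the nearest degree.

Convert each endpoint to a unit vector on the sphere (x = cos φ cos λ, y = cos φ sin λ, z = sin φ).
The central angle between the endpoints is δ = arccos(p₁·p₂) ≈ 2.235 rad (128.1°). The total great-circle distance is δ·R ≈ 2.235 × 6371 ≈ 14240 km, so the target fraction is f = 4000/14240 ≈ 0.281.
Interpolate at f ≈ 0.281 with slerp weights a = sin((1−f)δ)/sin δ ≈ 1.269, b = sin(fδ)/sin δ ≈ 0.746.
p = a·p₁ + b·p₂ ≈ (-0.566, 0.641, -0.519); φ = arcsin(p_z) ≈ -31.26°, λ = atan2(p_y, p_x) ≈ 131.43°.

≈ (31°S, 131°E)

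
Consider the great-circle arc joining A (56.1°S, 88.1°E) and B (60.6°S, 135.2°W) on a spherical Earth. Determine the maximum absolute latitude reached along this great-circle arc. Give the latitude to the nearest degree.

The great circle lies in the plane with unit normal n̂ = (p₁ × p₂)/|p₁ × p₂|.
Here n̂_z ≈ +0.220; the vertex latitude is φ_max = arccos|n̂_z| ≈ 77.3°.

≈ 77°S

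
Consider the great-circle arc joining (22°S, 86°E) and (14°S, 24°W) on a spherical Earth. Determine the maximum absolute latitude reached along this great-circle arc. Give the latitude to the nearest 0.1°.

The great circle lies in the plane with unit normal n̂ = (p₁ × p₂)/|p₁ × p₂|.
Here n̂_z ≈ -0.866; the vertex latitude is φ_max = arccos|n̂_z| ≈ 30.0°.
Check via Clairaut: cos φ_max = |cos φ₁| · sin C = cos(22.0°)·sin(110.9°) ≈ 0.866, again giving ≈ 30.0°.

≈ 30.0°S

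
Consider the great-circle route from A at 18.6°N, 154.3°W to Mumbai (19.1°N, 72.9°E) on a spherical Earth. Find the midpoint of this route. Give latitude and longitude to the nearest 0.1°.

Write both endpoints as unit vectors p₁, p₂ with components (cos φ cos λ, cos φ sin λ, sin φ).
The central angle between the endpoints is δ = arccos(p₁·p₂) ≈ 2.099 rad (120.3°).
Interpolate at f = 1/2 with slerp weights a = sin((1−f)δ)/sin δ ≈ 1.004, b = sin(fδ)/sin δ ≈ 1.004.
p = a·p₁ + b·p₂ ≈ (-0.579, 0.494, 0.649); φ = arcsin(p_z) ≈ 40.46°, λ = atan2(p_y, p_x) ≈ 139.50°.

≈ 40.5°N, 139.5°E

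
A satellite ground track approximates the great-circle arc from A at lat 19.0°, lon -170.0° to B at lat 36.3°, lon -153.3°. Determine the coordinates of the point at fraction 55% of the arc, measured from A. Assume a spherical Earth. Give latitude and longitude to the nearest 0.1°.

≈ lat 28.8°, lon -161.5°

Convert each endpoint to a unit vector on the sphere (x = cos φ cos λ, y = cos φ sin λ, z = sin φ).
The central angle between the endpoints is δ = arccos(p₁·p₂) ≈ 0.396 rad (22.7°).
Interpolate at f = 0.55 with slerp weights a = sin((1−f)δ)/sin δ ≈ 0.460, b = sin(fδ)/sin δ ≈ 0.560.
p = a·p₁ + b·p₂ ≈ (-0.831, -0.278, 0.481); φ = arcsin(p_z) ≈ 28.77°, λ = atan2(p_y, p_x) ≈ -161.49°.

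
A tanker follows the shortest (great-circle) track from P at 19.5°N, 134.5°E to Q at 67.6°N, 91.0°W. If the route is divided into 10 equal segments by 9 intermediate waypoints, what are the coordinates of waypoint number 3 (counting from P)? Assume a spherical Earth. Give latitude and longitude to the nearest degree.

≈ 44°N, 144°E

Write both endpoints as unit vectors p₁, p₂ with components (cos φ cos λ, cos φ sin λ, sin φ).
The central angle between the endpoints is δ = arccos(p₁·p₂) ≈ 1.514 rad (86.7°).
Interpolate at f = 3/10 with slerp weights a = sin((1−f)δ)/sin δ ≈ 0.874, b = sin(fδ)/sin δ ≈ 0.439.
p = a·p₁ + b·p₂ ≈ (-0.580, 0.420, 0.698); φ = arcsin(p_z) ≈ 44.26°, λ = atan2(p_y, p_x) ≈ 144.10°.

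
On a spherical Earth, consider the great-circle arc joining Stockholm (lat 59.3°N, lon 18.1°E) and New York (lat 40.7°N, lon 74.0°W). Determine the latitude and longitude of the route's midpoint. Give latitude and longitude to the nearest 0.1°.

From cos δ = sin φ₁ sin φ₂ + cos φ₁ cos φ₂ cos Δλ, the central angle is δ ≈ 0.993 rad (56.9°).
Interpolate at f = 1/2 with slerp weights a = sin((1−f)δ)/sin δ ≈ 0.569, b = sin(fδ)/sin δ ≈ 0.569.
p = a·p₁ + b·p₂ ≈ (0.395, -0.324, 0.860); φ = arcsin(p_z) ≈ 59.28°, λ = atan2(p_y, p_x) ≈ -39.39°.

≈ lat 59.3°N, lon 39.4°W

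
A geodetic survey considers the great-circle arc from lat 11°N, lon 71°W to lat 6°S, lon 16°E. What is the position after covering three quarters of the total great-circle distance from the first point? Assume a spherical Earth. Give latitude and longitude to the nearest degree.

Write both endpoints as unit vectors p₁, p₂ with components (cos φ cos λ, cos φ sin λ, sin φ).
The central angle between the endpoints is δ = arccos(p₁·p₂) ≈ 1.540 rad (88.2°).
Interpolate at f = 3/4 with slerp weights a = sin((1−f)δ)/sin δ ≈ 0.376, b = sin(fδ)/sin δ ≈ 0.915.
p = a·p₁ + b·p₂ ≈ (0.995, -0.098, -0.024); φ = arcsin(p_z) ≈ -1.37°, λ = atan2(p_y, p_x) ≈ -5.61°.

≈ lat 1°S, lon 6°W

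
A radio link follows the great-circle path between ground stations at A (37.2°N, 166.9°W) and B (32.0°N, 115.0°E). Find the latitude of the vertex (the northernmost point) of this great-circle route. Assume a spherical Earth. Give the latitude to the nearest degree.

The great circle lies in the plane with unit normal n̂ = (p₁ × p₂)/|p₁ × p₂|.
Here n̂_z ≈ -0.744; the vertex latitude is φ_max = arccos|n̂_z| ≈ 41.9°.
Check via Clairaut: cos φ_max = |cos φ₁| · sin C = cos(37.2°)·sin(69.1°) ≈ 0.744, again giving ≈ 41.9°.

≈ 42°N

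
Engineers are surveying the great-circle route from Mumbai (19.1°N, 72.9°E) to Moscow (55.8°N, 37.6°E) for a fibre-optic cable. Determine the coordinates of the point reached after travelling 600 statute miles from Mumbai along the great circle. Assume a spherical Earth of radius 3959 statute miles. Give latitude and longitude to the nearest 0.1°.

≈ (26.8°N, 68.5°E)

The haversine formula gives a central angle δ ≈ 0.790 rad (45.2°) between the endpoints. The total great-circle distance is δ·R ≈ 0.790 × 3959 ≈ 3126 mi, so the target fraction is f = 600/3126 ≈ 0.192.
Interpolate at f ≈ 0.192 with slerp weights a = sin((1−f)δ)/sin δ ≈ 0.839, b = sin(fδ)/sin δ ≈ 0.213.
p = a·p₁ + b·p₂ ≈ (0.328, 0.831, 0.450); φ = arcsin(p_z) ≈ 26.76°, λ = atan2(p_y, p_x) ≈ 68.46°.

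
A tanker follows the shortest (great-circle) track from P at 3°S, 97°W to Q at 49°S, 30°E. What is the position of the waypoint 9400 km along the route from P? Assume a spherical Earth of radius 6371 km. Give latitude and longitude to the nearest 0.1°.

≈ 55.9°S, 12.3°W

The haversine formula gives a central angle δ ≈ 1.933 rad (110.8°) between the endpoints. The total great-circle distance is δ·R ≈ 1.933 × 6371 ≈ 12318 km, so the target fraction is f = 9400/12318 ≈ 0.763.
Interpolate at f ≈ 0.763 with slerp weights a = sin((1−f)δ)/sin δ ≈ 0.473, b = sin(fδ)/sin δ ≈ 1.065.
p = a·p₁ + b·p₂ ≈ (0.547, -0.120, -0.828); φ = arcsin(p_z) ≈ -55.93°, λ = atan2(p_y, p_x) ≈ -12.32°.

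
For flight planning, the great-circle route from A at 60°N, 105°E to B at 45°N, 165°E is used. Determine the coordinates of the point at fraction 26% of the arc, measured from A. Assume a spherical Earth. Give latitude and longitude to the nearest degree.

≈ 59°N, 125°E

The haversine formula gives a central angle δ ≈ 0.661 rad (37.9°) between the endpoints.
Interpolate at f = 0.26 with slerp weights a = sin((1−f)δ)/sin δ ≈ 0.765, b = sin(fδ)/sin δ ≈ 0.279.
p = a·p₁ + b·p₂ ≈ (-0.289, 0.421, 0.860); φ = arcsin(p_z) ≈ 59.30°, λ = atan2(p_y, p_x) ≈ 124.52°.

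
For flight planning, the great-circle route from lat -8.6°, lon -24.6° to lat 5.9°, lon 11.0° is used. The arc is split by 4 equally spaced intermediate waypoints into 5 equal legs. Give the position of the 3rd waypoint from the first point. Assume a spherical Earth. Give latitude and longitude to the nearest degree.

≈ lat 0°, lon -3°

The haversine formula gives a central angle δ ≈ 0.669 rad (38.3°) between the endpoints.
Interpolate at f = 3/5 with slerp weights a = sin((1−f)δ)/sin δ ≈ 0.426, b = sin(fδ)/sin δ ≈ 0.630.
p = a·p₁ + b·p₂ ≈ (0.998, -0.056, 0.001); φ = arcsin(p_z) ≈ 0.06°, λ = atan2(p_y, p_x) ≈ -3.21°.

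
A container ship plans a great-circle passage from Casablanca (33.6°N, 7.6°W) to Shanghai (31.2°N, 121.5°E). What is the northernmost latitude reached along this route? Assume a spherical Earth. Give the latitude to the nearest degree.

The great circle lies in the plane with unit normal n̂ = (p₁ × p₂)/|p₁ × p₂|.
Here n̂_z ≈ +0.560; the vertex latitude is φ_max = arccos|n̂_z| ≈ 55.9°.
Check via Clairaut: cos φ_max = |cos φ₁| · sin C = cos(33.6°)·sin(42.3°) ≈ 0.560, again giving ≈ 55.9°.

≈ 56°N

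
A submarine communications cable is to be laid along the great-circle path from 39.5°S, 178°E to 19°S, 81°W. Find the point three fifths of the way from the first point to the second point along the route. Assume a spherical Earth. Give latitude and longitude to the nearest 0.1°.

Convert each endpoint to a unit vector on the sphere (x = cos φ cos λ, y = cos φ sin λ, z = sin φ).
The central angle between the endpoints is δ = arccos(p₁·p₂) ≈ 1.503 rad (86.1°).
Interpolate at f = 3/5 with slerp weights a = sin((1−f)δ)/sin δ ≈ 0.567, b = sin(fδ)/sin δ ≈ 0.786.
p = a·p₁ + b·p₂ ≈ (-0.321, -0.719, -0.617); φ = arcsin(p_z) ≈ -38.07°, λ = atan2(p_y, p_x) ≈ -114.05°.

≈ 38.1°S, 114.1°W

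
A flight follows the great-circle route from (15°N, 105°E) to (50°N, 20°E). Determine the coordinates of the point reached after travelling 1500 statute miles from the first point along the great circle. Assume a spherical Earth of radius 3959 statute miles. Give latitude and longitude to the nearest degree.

Convert each endpoint to a unit vector on the sphere (x = cos φ cos λ, y = cos φ sin λ, z = sin φ).
The central angle between the endpoints is δ = arccos(p₁·p₂) ≈ 1.316 rad (75.4°). The total great-circle distance is δ·R ≈ 1.316 × 3959 ≈ 5209 mi, so the target fraction is f = 1500/5209 ≈ 0.288.
Interpolate at f ≈ 0.288 with slerp weights a = sin((1−f)δ)/sin δ ≈ 0.833, b = sin(fδ)/sin δ ≈ 0.382.
p = a·p₁ + b·p₂ ≈ (0.023, 0.861, 0.508); φ = arcsin(p_z) ≈ 30.55°, λ = atan2(p_y, p_x) ≈ 88.49°.

≈ (31°N, 88°E)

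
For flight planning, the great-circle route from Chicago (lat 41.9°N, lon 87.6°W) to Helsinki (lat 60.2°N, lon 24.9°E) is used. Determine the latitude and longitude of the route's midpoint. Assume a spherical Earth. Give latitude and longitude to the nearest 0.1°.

Convert each endpoint to a unit vector on the sphere (x = cos φ cos λ, y = cos φ sin λ, z = sin φ).
The central angle between the endpoints is δ = arccos(p₁·p₂) ≈ 1.117 rad (64.0°).
Interpolate at f = 1/2 with slerp weights a = sin((1−f)δ)/sin δ ≈ 0.590, b = sin(fδ)/sin δ ≈ 0.590.
p = a·p₁ + b·p₂ ≈ (0.284, -0.315, 0.905); φ = arcsin(p_z) ≈ 64.89°, λ = atan2(p_y, p_x) ≈ -47.96°.

≈ lat 64.9°N, lon 48.0°W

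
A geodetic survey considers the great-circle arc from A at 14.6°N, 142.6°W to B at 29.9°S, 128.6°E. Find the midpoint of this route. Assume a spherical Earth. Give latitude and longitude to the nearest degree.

Write both endpoints as unit vectors p₁, p₂ with components (cos φ cos λ, cos φ sin λ, sin φ).
The central angle between the endpoints is δ = arccos(p₁·p₂) ≈ 1.679 rad (96.2°).
Interpolate at f = 1/2 with slerp weights a = sin((1−f)δ)/sin δ ≈ 0.749, b = sin(fδ)/sin δ ≈ 0.749.
p = a·p₁ + b·p₂ ≈ (-0.981, 0.067, -0.184); φ = arcsin(p_z) ≈ -10.63°, λ = atan2(p_y, p_x) ≈ 176.08°.

≈ 11°S, 176°E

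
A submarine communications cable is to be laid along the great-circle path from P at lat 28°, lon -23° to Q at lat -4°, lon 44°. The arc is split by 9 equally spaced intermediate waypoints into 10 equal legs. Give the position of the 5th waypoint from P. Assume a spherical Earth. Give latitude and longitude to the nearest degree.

Write both endpoints as unit vectors p₁, p₂ with components (cos φ cos λ, cos φ sin λ, sin φ).
The central angle between the endpoints is δ = arccos(p₁·p₂) ≈ 1.254 rad (71.9°).
Interpolate at f = 5/10 with slerp weights a = sin((1−f)δ)/sin δ ≈ 0.617, b = sin(fδ)/sin δ ≈ 0.617.
p = a·p₁ + b·p₂ ≈ (0.945, 0.215, 0.247); φ = arcsin(p_z) ≈ 14.29°, λ = atan2(p_y, p_x) ≈ 12.81°.

≈ lat 14°, lon 13°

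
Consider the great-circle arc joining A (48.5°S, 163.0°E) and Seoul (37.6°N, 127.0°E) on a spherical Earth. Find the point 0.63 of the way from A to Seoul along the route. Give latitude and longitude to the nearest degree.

From cos δ = sin φ₁ sin φ₂ + cos φ₁ cos φ₂ cos Δλ, the central angle is δ ≈ 1.603 rad (91.8°).
Interpolate at f = 0.63 with slerp weights a = sin((1−f)δ)/sin δ ≈ 0.559, b = sin(fδ)/sin δ ≈ 0.847.
p = a·p₁ + b·p₂ ≈ (-0.758, 0.644, 0.098); φ = arcsin(p_z) ≈ 5.63°, λ = atan2(p_y, p_x) ≈ 139.64°.

≈ (6°N, 140°E)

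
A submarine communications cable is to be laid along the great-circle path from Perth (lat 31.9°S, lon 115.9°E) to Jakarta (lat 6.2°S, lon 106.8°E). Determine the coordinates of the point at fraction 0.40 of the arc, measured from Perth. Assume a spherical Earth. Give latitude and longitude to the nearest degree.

≈ lat 22°S, lon 112°E

From cos δ = sin φ₁ sin φ₂ + cos φ₁ cos φ₂ cos Δλ, the central angle is δ ≈ 0.472 rad (27.1°).
Interpolate at f = 0.40 with slerp weights a = sin((1−f)δ)/sin δ ≈ 0.615, b = sin(fδ)/sin δ ≈ 0.413.
p = a·p₁ + b·p₂ ≈ (-0.347, 0.862, -0.369); φ = arcsin(p_z) ≈ -21.68°, λ = atan2(p_y, p_x) ≈ 111.89°.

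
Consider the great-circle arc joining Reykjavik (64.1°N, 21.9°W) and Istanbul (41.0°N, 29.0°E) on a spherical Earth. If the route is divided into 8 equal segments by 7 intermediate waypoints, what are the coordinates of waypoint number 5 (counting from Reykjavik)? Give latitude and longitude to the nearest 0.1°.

≈ (51.9°N, 16.4°E)

Write both endpoints as unit vectors p₁, p₂ with components (cos φ cos λ, cos φ sin λ, sin φ).
The central angle between the endpoints is δ = arccos(p₁·p₂) ≈ 0.647 rad (37.1°).
Interpolate at f = 5/8 with slerp weights a = sin((1−f)δ)/sin δ ≈ 0.399, b = sin(fδ)/sin δ ≈ 0.653.
p = a·p₁ + b·p₂ ≈ (0.592, 0.174, 0.787); φ = arcsin(p_z) ≈ 51.88°, λ = atan2(p_y, p_x) ≈ 16.36°.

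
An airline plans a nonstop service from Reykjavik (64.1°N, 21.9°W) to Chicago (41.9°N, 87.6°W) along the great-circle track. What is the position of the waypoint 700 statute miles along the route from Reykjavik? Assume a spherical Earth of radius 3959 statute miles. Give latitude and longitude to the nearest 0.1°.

Write both endpoints as unit vectors p₁, p₂ with components (cos φ cos λ, cos φ sin λ, sin φ).
The central angle between the endpoints is δ = arccos(p₁·p₂) ≈ 0.746 rad (42.7°). The total great-circle distance is δ·R ≈ 0.746 × 3959 ≈ 2953 mi, so the target fraction is f = 700/2953 ≈ 0.237.
Interpolate at f ≈ 0.237 with slerp weights a = sin((1−f)δ)/sin δ ≈ 0.794, b = sin(fδ)/sin δ ≈ 0.259.
p = a·p₁ + b·p₂ ≈ (0.330, -0.322, 0.887); φ = arcsin(p_z) ≈ 62.54°, λ = atan2(p_y, p_x) ≈ -44.32°.

≈ 62.5°N, 44.3°W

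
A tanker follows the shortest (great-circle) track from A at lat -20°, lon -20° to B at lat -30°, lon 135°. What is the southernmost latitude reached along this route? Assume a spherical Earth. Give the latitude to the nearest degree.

≈ -65°

The great circle lies in the plane with unit normal n̂ = (p₁ × p₂)/|p₁ × p₂|.
Here n̂_z ≈ +0.417; the vertex latitude is φ_max = arccos|n̂_z| ≈ 65.3°.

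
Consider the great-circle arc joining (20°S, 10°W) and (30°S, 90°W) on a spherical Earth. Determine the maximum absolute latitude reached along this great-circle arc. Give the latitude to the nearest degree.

≈ 32°S

The great circle lies in the plane with unit normal n̂ = (p₁ × p₂)/|p₁ × p₂|.
Here n̂_z ≈ -0.844; the vertex latitude is φ_max = arccos|n̂_z| ≈ 32.5°.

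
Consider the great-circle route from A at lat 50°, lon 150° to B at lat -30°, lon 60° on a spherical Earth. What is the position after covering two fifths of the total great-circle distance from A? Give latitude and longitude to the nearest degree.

≈ lat 23°, lon 104°

The haversine formula gives a central angle δ ≈ 1.964 rad (112.5°) between the endpoints.
Interpolate at f = 2/5 with slerp weights a = sin((1−f)δ)/sin δ ≈ 1.000, b = sin(fδ)/sin δ ≈ 0.766.
p = a·p₁ + b·p₂ ≈ (-0.225, 0.896, 0.383); φ = arcsin(p_z) ≈ 22.55°, λ = atan2(p_y, p_x) ≈ 104.12°.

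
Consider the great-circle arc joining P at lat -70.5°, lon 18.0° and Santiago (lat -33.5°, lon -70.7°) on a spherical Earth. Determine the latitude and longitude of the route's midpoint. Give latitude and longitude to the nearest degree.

≈ lat -59°, lon -49°

The haversine formula gives a central angle δ ≈ 1.016 rad (58.2°) between the endpoints.
Interpolate at f = 1/2 with slerp weights a = sin((1−f)δ)/sin δ ≈ 0.572, b = sin(fδ)/sin δ ≈ 0.572.
p = a·p₁ + b·p₂ ≈ (0.339, -0.391, -0.855); φ = arcsin(p_z) ≈ -58.80°, λ = atan2(p_y, p_x) ≈ -49.07°.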